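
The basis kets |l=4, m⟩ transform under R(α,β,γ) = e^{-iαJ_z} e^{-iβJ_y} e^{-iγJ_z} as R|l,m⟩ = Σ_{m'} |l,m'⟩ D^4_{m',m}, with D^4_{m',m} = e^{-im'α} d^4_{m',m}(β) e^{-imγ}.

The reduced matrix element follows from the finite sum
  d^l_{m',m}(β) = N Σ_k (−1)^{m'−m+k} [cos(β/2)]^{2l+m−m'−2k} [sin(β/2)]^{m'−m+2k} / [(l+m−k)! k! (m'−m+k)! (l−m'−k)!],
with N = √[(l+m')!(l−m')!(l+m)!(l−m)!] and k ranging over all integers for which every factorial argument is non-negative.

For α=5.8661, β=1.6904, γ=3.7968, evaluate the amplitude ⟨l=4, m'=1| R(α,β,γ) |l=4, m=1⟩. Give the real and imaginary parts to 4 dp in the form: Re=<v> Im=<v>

Re=-0.3605 Im=0.0875

D^4_{1,1}(5.8661,1.6904,3.7968) = e^{-i·1·5.8661}·d^4_{1,1}(1.6904)·e^{-i·1·3.7968}. Compute d first:
With c≡cos(β/2)=0.663582 and s≡sin(β/2)=0.748104, N=[120·6·120·6]^{1/2}=720.000000
k∈{0,1,2,3} keeps every argument non-negative
  k=0: (−1)^0·720.0000/(720)·0.6636^8·0.7481^0 = +0.037597
  k=1: (−1)^1·720.0000/(48)·0.6636^6·0.7481^2 = -0.716773
  k=2: (−1)^2·720.0000/(24)·0.6636^4·0.7481^4 = +1.821991
  k=3: (−1)^3·720.0000/(72)·0.6636^2·0.7481^6 = -0.771898
d^4_{1,1}(1.6904) = +0.037597 -0.716773 +1.821991 -0.771898 = +0.370918
Attach z-rotation phases: D = e^{-i(1)(5.8661)}·(+0.370918)·e^{-i(1)(3.7968)} = -0.360451+0.087491i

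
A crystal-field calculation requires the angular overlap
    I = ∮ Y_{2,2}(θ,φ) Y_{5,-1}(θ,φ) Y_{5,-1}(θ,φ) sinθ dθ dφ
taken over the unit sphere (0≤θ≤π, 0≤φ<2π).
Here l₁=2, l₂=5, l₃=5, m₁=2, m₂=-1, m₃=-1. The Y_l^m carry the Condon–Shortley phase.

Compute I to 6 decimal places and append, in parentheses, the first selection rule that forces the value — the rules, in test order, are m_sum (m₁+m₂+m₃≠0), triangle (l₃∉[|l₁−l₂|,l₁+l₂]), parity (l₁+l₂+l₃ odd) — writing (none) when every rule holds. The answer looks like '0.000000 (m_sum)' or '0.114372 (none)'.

0.198089 (none)

Rules hold: Σm=0, L=12 even, 3≤5≤7.
N = 5·11·11 = 605
Δ = 2!·2!·8!/13! = 1/38610
Racah Σ t=0..2: t=0:+1/2880 t=1:−1/576 t=2:+1/2880 = -1/960
⇒ 3j(2 5 5; 0 0 0)² = 10/429, sgn +1
Racah Σ t=0..0: t=0:+1/2304 = 1/2304
⇒ 3j(2 5 5; 2 -1 -1)² = 5/143, sgn +1
4πI² = N·(3j₀)²·(3jₘ)² = 250/507
I = +1·√(0.493097/4π) = 0.19808933
No selection rule forces the value: the integral is nonzero (none).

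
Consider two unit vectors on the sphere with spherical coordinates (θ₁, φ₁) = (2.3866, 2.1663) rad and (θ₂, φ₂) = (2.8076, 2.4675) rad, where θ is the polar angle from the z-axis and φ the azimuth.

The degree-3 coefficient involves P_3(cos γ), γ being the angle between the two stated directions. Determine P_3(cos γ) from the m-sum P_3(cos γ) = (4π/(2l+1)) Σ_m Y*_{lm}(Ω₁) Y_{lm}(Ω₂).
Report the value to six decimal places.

Addition theorem: P_3(cos γ) = (4π/7) Σ_m Y*_{lm}(Ω₁) Y_{lm}(Ω₂), m = −3…3:
  term(m=-3) = 0.00122 - 0.00155j   from Y*(Ω₁)=0.13116 + 0.02874j, Y(Ω₂)=0.00641 - 0.01323j
  term(m=-2) = 0.02988 - 0.02055j   from Y*(Ω₁)=0.12958 + 0.32462j, Y(Ω₂)=-0.02291 - 0.10120j
  term(m=-1) = 0.12817 - 0.03982j   from Y*(Ω₁)=-0.20522 + 0.30288j, Y(Ω₂)=-0.28661 - 0.22898j
  term(m=+0) = -0.04878 + 0.00000j   from Y*(Ω₁)=0.09460 + 0.00000j, Y(Ω₂)=-0.51567 + 0.00000j
  term(m=+1) = 0.12817 + 0.03982j   from Y*(Ω₁)=0.20522 + 0.30288j, Y(Ω₂)=0.28661 - 0.22898j
  term(m=+2) = 0.02988 + 0.02055j   from Y*(Ω₁)=0.12958 - 0.32462j, Y(Ω₂)=-0.02291 + 0.10120j
  term(m=+3) = 0.00122 + 0.00155j   from Y*(Ω₁)=-0.13116 + 0.02874j, Y(Ω₂)=-0.00641 - 0.01323j
Σ over m = 0.26977 + 0.00000j; ×(4π/7) → 0.48429 + 0.00000j. Real part: 0.484290

0.484290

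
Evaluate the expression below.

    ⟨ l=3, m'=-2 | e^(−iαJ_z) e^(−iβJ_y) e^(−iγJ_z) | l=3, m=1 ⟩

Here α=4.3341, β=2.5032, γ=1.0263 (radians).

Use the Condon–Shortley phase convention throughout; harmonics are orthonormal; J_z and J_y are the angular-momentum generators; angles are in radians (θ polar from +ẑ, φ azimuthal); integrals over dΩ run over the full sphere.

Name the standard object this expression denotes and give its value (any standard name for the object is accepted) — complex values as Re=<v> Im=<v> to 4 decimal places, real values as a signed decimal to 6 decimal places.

This is a Wigner D-matrix element — the rotation-matrix element ⟨l m'| R(α,β,γ) |l m⟩ in the angular-momentum basis.
D^3_{-2,1}(4.3341,2.5032,1.0263) = e^{-i·-2·4.3341}·d^3_{-2,1}(2.5032)·e^{-i·1·1.0263}. Compute d first:
Half-angle: c=0.313804, s=0.949488. N=√(1·120·24·2)=75.894664
k∈{3,4} keeps every argument non-negative
  k=3: (−1)^0·75.8947/(12)·0.3138^3·0.9495^3 = +0.167291
  k=4: (−1)^1·75.8947/(24)·0.3138^1·0.9495^5 = -0.765782
d^3_{-2,1}(2.5032) = +0.167291 -0.765782 = -0.598491
D = (-0.727189+0.686437i)·(-0.598491)·(+0.517987-0.855388i) = -0.125980-0.585082i

Wigner D-matrix element, Re=-0.1260 Im=-0.5851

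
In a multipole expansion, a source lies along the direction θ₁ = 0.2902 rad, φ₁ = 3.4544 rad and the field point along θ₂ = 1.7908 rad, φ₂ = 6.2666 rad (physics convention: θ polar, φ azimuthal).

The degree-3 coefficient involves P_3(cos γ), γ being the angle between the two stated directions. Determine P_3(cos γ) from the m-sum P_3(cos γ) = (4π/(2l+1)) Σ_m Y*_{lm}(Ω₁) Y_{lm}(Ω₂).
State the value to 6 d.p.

Addition theorem: P_3(cos γ) = (4π/7) Σ_m Y*_{lm}(Ω₁) Y_{lm}(Ω₂), m = −3…3:
  m=-3: Y*=-0.005778-0.007885i  Y=+0.387296+0.019286i  product -0.002086-0.003165i
  m=-2: Y*=+0.064994+0.046953i  Y=-0.212292-0.007044i  product -0.013467-0.010426i
  m=-1: Y*=-0.315932-0.102181i  Y=-0.240254-0.003985i  product +0.075497+0.025808i
  m=+0: Y*=+0.568758-0.000000i  Y=+0.224925+0.000000i  product +0.127928+0.000000i
  m=+1: Y*=+0.315932-0.102181i  Y=+0.240254-0.003985i  product +0.075497-0.025808i
  m=+2: Y*=+0.064994-0.046953i  Y=-0.212292+0.007044i  product -0.013467+0.010426i
  m=+3: Y*=+0.005778-0.007885i  Y=-0.387296+0.019286i  product -0.002086+0.003165i
Total Σ_m = +0.247816-0.000000i. Multiply by 1.795196: +0.444879-0.000000i. P_3(cos γ) = 0.444879

0.444879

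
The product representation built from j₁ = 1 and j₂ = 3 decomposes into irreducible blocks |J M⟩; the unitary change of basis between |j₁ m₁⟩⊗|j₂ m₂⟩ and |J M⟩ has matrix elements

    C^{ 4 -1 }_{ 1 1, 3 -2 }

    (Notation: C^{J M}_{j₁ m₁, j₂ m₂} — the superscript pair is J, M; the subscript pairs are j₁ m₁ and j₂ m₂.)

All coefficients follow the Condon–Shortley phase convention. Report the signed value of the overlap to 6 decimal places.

triangle: 0!*2!*6!/9! = 1440/362880
(j±m)!: 2!*0!*1!*5!*3!*5! = 172800
prefactor² = (2J+1)*Δ*N² = 43200/7
  k=0: +1/(0!*0!*0!*1!*2!*5!) = 1/240
Σ = 1/240  ⇒  CG² = 43200/7*(1/240)² = 3/28
CG = +√(3/28) = +0.327327

+√(3/28) = +0.327327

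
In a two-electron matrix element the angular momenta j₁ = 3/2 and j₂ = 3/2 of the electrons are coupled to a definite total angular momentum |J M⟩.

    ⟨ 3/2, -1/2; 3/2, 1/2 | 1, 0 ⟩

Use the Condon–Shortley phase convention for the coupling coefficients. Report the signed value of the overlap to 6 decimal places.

j₁+j₂−J=2  J+j₁−j₂=1  J−j₁+j₂=1  j₁+j₂+J+1=5
(j₁±m₁, j₂±m₂, J±M) = (1,2,2,1,1,1)
P² = 1/5
sum k=1..2:
  [1] −1/1 = -1
  [2] +1/2 = 1/2
S = -1/2
C² = P²·S² = 1/20 ; C = -0.223607

−√(1/20) ≈ -0.223607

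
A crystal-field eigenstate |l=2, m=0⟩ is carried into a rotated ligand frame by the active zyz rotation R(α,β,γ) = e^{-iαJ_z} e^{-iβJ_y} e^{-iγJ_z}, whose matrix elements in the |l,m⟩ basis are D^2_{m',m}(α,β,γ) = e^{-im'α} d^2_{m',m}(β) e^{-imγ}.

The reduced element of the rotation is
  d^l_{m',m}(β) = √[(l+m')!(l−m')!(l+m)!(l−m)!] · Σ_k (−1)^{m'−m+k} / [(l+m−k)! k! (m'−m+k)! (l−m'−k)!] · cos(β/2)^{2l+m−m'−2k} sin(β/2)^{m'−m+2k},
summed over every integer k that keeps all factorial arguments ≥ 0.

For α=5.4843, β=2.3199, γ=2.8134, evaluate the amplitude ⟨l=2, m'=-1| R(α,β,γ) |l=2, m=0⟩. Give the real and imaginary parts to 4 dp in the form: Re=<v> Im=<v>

Re=-0.4260 Im=0.4377

First d^2_{-1,0}(β=2.3199), then the phase factors e^{-i(-1)α} and e^{-i(0)γ}:
Half-angle: c=0.399385, s=0.916783. N=√(1·6·2·2)=4.898979
k∈{1,2} keeps every argument non-negative
  k=1: (−1)^0·4.8990/(2)·0.3994^3·0.9168^1 = +0.143060
  k=2: (−1)^1·4.8990/(2)·0.3994^1·0.9168^3 = -0.753820
d^2_{-1,0}(2.3199) = +0.143060 -0.753820 = -0.610760
Attach z-rotation phases: D = e^{-i(-1)(5.4843)}·(-0.610760)·e^{-i(0)(2.8134)} = -0.426009+0.437658i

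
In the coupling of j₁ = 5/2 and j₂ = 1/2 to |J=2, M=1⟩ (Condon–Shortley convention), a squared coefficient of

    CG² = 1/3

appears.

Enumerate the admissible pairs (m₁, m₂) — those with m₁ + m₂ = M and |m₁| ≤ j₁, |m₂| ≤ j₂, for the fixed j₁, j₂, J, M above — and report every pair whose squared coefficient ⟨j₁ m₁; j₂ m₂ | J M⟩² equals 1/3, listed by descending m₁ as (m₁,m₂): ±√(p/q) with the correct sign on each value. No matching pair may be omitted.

(1/2,1/2): −√(1/3)

Admissible pairs with m₁+m₂ = M = 1: (1/2,1/2), (3/2,-1/2)
  (m₁,m₂)=(3/2,-1/2): CG² = 2/3, CG = +√(2/3)
  (m₁,m₂)=(1/2,1/2): CG² = 1/3, CG = −√(1/3)   ← matches the target
Pairs with CG² = 1/3: (1/2,1/2): −√(1/3)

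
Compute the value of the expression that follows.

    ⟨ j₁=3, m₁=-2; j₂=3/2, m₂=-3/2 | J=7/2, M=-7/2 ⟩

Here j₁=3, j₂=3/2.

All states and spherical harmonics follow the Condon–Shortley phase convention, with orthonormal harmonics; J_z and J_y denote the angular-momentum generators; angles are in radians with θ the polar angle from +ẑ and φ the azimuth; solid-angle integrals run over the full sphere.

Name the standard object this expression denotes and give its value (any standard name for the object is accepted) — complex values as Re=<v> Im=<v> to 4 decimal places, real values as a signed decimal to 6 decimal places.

Clebsch–Gordan coefficient, +√(1/3) ≈ +0.577350

This is a Clebsch–Gordan (vector-coupling) coefficient.
triangle: 1!·5!·2!/9! = 240/362880
(j±m)!: 1!·5!·0!·3!·0!·7! = 3628800
prefactor² = (2J+1)·Δ·N² = 19200
  k=0: +1/(0!·1!·5!·0!·0!·2!) = 1/240
Σ = 1/240  ⇒  CG² = 19200·(1/240)² = 1/3
CG = +√(1/3) = +0.577350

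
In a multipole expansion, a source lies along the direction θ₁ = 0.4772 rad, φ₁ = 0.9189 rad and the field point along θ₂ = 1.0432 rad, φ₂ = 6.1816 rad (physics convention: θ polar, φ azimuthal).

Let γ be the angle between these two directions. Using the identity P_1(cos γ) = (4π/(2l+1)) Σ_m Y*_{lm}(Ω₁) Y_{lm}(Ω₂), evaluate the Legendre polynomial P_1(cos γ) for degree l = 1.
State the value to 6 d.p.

Summing Y*_{l m}(θ₁,φ₁)·Y_{l m}(θ₂,φ₂) over m ∈ [−1, 1]; prefactor 4π/(2·1+1) = 4.188790:
  m=-1: Y*=(0.096272, 0.126143)  Y=(0.296975, 0.030272)  product (0.024772, 0.040376)
  m=+0: Y*=(0.434018, -0.000000)  Y=(0.245991, 0.000000)  product (0.106764, 0.000000)
  m=+1: Y*=(-0.096272, 0.126143)  Y=(-0.296975, 0.030272)  product (0.024772, -0.040376)
Σ over m = (0.156308, 0.000000); ×(4π/3) → (0.654742, 0.000000). Real part: 0.654742

0.654742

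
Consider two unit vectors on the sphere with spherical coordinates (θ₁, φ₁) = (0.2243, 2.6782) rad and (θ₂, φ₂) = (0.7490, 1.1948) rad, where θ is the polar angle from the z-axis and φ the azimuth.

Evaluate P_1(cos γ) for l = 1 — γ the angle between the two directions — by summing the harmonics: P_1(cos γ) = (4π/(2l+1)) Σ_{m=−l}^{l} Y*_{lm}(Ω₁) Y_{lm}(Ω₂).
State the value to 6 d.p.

Summing Y*_{l m}(θ₁,φ₁)·Y_{l m}(θ₂,φ₂) over m ∈ [−1, 1]; prefactor 4π/(2·1+1) = 4.188790:
  [-1]  conj(Y_{1,-1})(Ω₁) = (-0.068742, 0.034349) ; Y_{1,-1}(Ω₂) = (0.086383, -0.218815) ; Δ = (0.001578, 0.018009)
  [+0]  conj(Y_{1,0})(Ω₁) = (0.476363, -0.000000) ; Y_{1,0}(Ω₂) = (0.357838, 0.000000) ; Δ = (0.170461, 0.000000)
  [+1]  conj(Y_{1,1})(Ω₁) = (0.068742, 0.034349) ; Y_{1,1}(Ω₂) = (-0.086383, -0.218815) ; Δ = (0.001578, -0.018009)
Σ over m = (0.173617, 0.000000); ×(4π/3) → (0.727244, 0.000000). Real part: 0.727244

0.727244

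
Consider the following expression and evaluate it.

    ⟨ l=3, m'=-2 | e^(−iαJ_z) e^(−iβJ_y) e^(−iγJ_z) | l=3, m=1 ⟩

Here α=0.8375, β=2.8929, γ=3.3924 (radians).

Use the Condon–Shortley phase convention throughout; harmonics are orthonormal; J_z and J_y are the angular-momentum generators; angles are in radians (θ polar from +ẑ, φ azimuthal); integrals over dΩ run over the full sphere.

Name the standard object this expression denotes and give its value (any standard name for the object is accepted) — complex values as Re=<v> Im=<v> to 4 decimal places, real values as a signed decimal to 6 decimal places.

Wigner D-matrix element, Re=0.0534 Im=0.3616

This is a Wigner D-matrix element — the rotation-matrix element ⟨l m'| R(α,β,γ) |l m⟩ in the angular-momentum basis.
Split into d^3_{-2,1}(β=2.8929) × two z-phases.
c=cos(2.892900/2)=0.124026, s=sin(2.892900/2)=0.992279; N=√[1·120·24·2]=75.894664
The bounds max(0,m−m')=3 and min(l+m,l−m')=4 give 2 terms
  k=3: (−1)^0·75.8947/(12)·0.1240^3·0.9923^3 = +0.011789
  k=4: (−1)^1·75.8947/(24)·0.1240^1·0.9923^5 = -0.377296
d^3_{-2,1}(2.8929) = +0.011789 -0.377296 = -0.365507
D = (-0.104015+0.994576i)·(-0.365507)·(-0.968712+0.248186i) = +0.053393+0.361586i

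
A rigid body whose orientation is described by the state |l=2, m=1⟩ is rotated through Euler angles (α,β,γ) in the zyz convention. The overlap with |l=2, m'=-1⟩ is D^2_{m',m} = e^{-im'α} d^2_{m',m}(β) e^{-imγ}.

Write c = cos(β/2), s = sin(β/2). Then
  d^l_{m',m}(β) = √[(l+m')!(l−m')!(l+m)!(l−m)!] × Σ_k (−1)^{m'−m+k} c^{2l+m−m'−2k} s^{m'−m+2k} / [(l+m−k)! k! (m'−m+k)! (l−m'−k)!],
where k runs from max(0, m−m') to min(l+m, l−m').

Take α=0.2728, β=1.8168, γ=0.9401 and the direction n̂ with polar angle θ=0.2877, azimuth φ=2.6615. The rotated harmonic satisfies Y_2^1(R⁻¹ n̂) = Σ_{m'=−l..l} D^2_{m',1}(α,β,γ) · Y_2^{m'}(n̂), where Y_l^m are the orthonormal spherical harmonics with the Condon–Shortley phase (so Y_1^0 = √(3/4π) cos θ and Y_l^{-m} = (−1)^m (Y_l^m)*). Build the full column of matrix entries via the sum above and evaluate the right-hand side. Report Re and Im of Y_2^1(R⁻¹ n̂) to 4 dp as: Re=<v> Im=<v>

Need the full column D^2_{m',1} for m'=−2..2 at α=0.2728, β=1.8168, γ=0.9401.
cos(β/2)=0.615008, sin(β/2)=0.788521
d^2_{-2,1}: single k=3 term ⇒ +0.603046;  D = +0.556725-0.231779i
d^2_{-1,1}: k∈[2..3] ⇒ +0.705520 -0.386592 = +0.318928;  D = +0.250517-0.197374i
d^2_{0,1}: k∈[1..2] ⇒ +0.449295 -0.738577 = -0.289282;  D = -0.170592+0.233629i
d^2_{1,1}: k∈[0..1] ⇒ +0.143062 -0.705520 = -0.562458;  D = -0.197032+0.526818i
d^2_{2,1}: single k=0 term ⇒ -0.366848;  D = -0.031180+0.365520i
Y_2^{m'}(θ=0.2877,φ=2.6615) and Σ D·Y over m':
  (+0.5567-0.2318i)·(+0.0178+0.0255i)  (+0.2505-0.1974i)·(-0.1864-0.0971i)  (-0.1706+0.2336i)·(+0.5546+0.0000i)  (-0.1970+0.5268i)·(+0.1864-0.0971i)  (-0.0312+0.3655i)·(+0.0178-0.0255i)
Y_2^1(R⁻¹ n̂) = -0.121476+0.276760i

Re=-0.1215 Im=0.2768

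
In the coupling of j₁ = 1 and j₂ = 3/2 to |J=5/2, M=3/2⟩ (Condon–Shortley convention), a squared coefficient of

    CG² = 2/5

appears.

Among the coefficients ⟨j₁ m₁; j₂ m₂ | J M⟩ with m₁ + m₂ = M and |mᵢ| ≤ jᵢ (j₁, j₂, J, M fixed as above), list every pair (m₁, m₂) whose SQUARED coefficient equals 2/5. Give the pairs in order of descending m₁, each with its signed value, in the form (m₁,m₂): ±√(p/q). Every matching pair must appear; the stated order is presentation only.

(0,3/2): +√(2/5)

Admissible pairs with m₁+m₂ = M = 3/2: (0,3/2), (1,1/2)
  (m₁,m₂)=(1,1/2): CG² = 3/5, CG = +√(3/5)
  (m₁,m₂)=(0,3/2): CG² = 2/5, CG = +√(2/5)   ← matches the target
Pairs with CG² = 2/5: (0,3/2): +√(2/5)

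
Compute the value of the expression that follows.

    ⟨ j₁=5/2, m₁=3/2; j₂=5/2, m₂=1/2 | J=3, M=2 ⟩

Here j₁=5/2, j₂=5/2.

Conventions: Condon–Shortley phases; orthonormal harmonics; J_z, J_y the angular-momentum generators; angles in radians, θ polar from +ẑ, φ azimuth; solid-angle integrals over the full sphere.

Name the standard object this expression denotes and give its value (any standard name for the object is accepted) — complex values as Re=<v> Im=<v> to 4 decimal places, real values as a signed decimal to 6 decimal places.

Clebsch–Gordan coefficient, −√(1/12) ≈ -0.288675

This is a Clebsch–Gordan (vector-coupling) coefficient.
triangle: 2!*3!*3!/9! = 72/362880
(j±m)!: 4!*1!*3!*2!*5!*1! = 34560
prefactor² = (2J+1)*Δ*N² = 48
  k=0: +1/(0!*2!*1!*3!*2!*0!) = 1/24
  k=1: −1/(1!*1!*0!*2!*3!*1!) = -1/12
Σ = -1/24  ⇒  CG² = 48*(-1/24)² = 1/12
CG = −√(1/12) = -0.288675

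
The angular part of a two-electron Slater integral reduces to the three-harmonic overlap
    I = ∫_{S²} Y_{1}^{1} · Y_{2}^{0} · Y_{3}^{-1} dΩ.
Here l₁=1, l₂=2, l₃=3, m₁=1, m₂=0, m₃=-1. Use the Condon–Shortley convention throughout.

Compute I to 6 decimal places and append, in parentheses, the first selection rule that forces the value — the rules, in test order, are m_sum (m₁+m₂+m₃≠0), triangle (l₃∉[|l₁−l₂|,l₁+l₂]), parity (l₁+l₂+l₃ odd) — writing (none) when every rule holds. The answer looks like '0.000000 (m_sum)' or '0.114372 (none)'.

-0.202301 (none)

Rules hold: Σm=0, L=6 even, 1≤3≤3.
N = 3·5·7 = 105
Δ = 0!·2!·4!/7! = 1/105
Racah Σ t=0..0: t=0:+1/4 = 1/4
⇒ 3j(1 2 3; 0 0 0)² = 3/35, sgn -1
Racah Σ t=0..0: t=0:+1/8 = 1/8
⇒ 3j(1 2 3; 1 0 -1)² = 2/35, sgn +1
4πI² = N·(3j₀)²·(3jₘ)² = 18/35
I = -1·√(0.514286/4π) = -0.20230066
No selection rule forces the value: the integral is nonzero (none).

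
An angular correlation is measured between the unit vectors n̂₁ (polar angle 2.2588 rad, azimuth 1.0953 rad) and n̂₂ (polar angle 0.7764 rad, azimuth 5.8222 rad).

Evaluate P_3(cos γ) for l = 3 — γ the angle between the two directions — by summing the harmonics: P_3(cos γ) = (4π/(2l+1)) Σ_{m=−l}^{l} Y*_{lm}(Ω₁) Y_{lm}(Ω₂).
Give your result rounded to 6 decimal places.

0.447200

Addition theorem: P_3(cos γ) = (4π/7) Σ_m Y*_{lm}(Ω₁) Y_{lm}(Ω₂), m = −3…3:
  [-3]  conj(Y_{3,-3})(Ω₁) = -0.19035 - 0.02766j ; Y_{3,-3}(Ω₂) = 0.02681 + 0.14102j ; Δ = -0.00120 - 0.02758j
  [-2]  conj(Y_{3,-2})(Ω₁) = 0.22496 - 0.31525j ; Y_{3,-2}(Ω₂) = 0.21632 + 0.28525j ; Δ = 0.13859 - 0.00402j
  [-1]  conj(Y_{3,-1})(Ω₁) = 0.11613 + 0.22554j ; Y_{3,-1}(Ω₂) = 0.31335 + 0.15563j ; Δ = 0.00129 + 0.08875j
  [+0]  conj(Y_{3,0})(Ω₁) = 0.23315 + 0.00000j ; Y_{3,0}(Ω₂) = -0.12114 + 0.00000j ; Δ = -0.02824 + 0.00000j
  [+1]  conj(Y_{3,1})(Ω₁) = -0.11613 + 0.22554j ; Y_{3,1}(Ω₂) = -0.31335 + 0.15563j ; Δ = 0.00129 - 0.08875j
  [+2]  conj(Y_{3,2})(Ω₁) = 0.22496 + 0.31525j ; Y_{3,2}(Ω₂) = 0.21632 - 0.28525j ; Δ = 0.13859 + 0.00402j
  [+3]  conj(Y_{3,3})(Ω₁) = 0.19035 - 0.02766j ; Y_{3,3}(Ω₂) = -0.02681 + 0.14102j ; Δ = -0.00120 + 0.02758j
Σ over m = 0.24911 + 0.00000j; ×(4π/7) → 0.44720 + 0.00000j. Real part: 0.447200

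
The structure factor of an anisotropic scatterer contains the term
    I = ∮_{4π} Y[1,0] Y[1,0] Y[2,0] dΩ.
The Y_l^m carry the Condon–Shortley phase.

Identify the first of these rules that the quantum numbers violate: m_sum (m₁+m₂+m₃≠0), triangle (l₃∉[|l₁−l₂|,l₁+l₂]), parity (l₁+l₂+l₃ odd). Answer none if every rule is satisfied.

none

Σmᵢ = 0  ✓
l₃∈[|l₁−l₂|,l₁+l₂]=[0,2], have l₃=2  ✓
Σlᵢ = 4 ⇒ even  ✓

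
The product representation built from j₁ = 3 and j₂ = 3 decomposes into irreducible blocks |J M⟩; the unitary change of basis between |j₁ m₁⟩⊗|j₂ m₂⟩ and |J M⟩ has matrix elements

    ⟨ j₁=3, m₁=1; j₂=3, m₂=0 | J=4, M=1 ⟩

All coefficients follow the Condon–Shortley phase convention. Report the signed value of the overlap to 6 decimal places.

j₁+j₂−J=2  J+j₁−j₂=4  J−j₁+j₂=4  j₁+j₂+J+1=11
(j₁±m₁, j₂±m₂, J±M) = (4,2,3,3,5,3)
P² = 124416/385
sum k=0..2:
  [0] +1/48 = 1/48
  [1] −1/24 = -1/24
  [2] +1/288 = 1/288
S = -5/288
C² = P²·S² = 15/154 ; C = -0.312094

-0.312094  (= −√(15/154))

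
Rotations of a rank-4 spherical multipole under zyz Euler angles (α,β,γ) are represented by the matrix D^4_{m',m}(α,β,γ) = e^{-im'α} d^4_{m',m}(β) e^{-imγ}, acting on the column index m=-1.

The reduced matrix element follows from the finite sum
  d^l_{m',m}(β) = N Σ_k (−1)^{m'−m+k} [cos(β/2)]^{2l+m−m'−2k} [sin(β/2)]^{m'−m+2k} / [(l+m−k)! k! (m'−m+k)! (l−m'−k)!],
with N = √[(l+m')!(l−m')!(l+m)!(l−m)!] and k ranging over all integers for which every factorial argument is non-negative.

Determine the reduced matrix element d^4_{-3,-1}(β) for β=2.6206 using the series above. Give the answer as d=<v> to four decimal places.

d^4_{-3,-1}(β=2.6206) via the finite sum:
Half-angle: c=0.257560, s=0.966262. N=√(1·5040·6·120)=1904.940944
Admissible k: 2..3 (factorial args all ≥0)
  k=2: (−1)^0·1904.9409/(240)·0.2576^6·0.9663^2 = +0.002163
  k=3: (−1)^1·1904.9409/(144)·0.2576^4·0.9663^4 = -0.050747
d^4_{-3,-1}(2.6206) = +0.002163 -0.050747 = -0.048584

d=-0.0486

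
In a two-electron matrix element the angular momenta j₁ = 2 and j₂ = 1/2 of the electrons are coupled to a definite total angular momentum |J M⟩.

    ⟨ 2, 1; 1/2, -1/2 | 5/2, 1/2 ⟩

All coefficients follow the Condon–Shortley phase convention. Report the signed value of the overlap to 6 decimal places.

√[6·0!4!1!/6! · 3!1!0!1!3!2!] = √(72/5)
  +(−1)^0/∏(0,0,1,0,3,1)! = 1/6  (running 1/6)
⟨..|..⟩ = √(72/5)·(1/6) = +0.632456

+0.632456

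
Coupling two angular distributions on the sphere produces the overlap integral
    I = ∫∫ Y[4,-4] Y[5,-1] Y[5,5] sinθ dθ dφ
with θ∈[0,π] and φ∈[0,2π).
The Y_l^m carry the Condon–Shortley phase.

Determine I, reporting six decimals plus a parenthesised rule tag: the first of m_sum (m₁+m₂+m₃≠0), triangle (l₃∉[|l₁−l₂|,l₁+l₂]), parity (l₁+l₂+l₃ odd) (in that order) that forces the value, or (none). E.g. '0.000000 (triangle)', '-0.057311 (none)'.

m-sum 0 ✓  L=14 even ✓  1≤5≤9 ✓
Π(2lᵢ+1) = 9×11×11 = 1089
triangle coeff Δ(4,5,5) = 1/3153150
Σ_t [0,4]: t=0:+1/69120 t=1:−1/1728 t=2:+1/576 t=3:−1/1728 t=4:+1/69120 = 7/11520
(3j)²=2/143 [(4 5 5; 0 0 0)], sign=-1
Σ_t [4,4]: t=4:+1/414720 = 1/414720
(3j)²=2/429 [(4 5 5; -4 -1 5)], sign=+1
⇒ 4πI² = 12/169
I = (-1)√(12/169/(4π)) = -0.07516962
No selection rule forces the value: the integral is nonzero (none).

-0.075170 (none)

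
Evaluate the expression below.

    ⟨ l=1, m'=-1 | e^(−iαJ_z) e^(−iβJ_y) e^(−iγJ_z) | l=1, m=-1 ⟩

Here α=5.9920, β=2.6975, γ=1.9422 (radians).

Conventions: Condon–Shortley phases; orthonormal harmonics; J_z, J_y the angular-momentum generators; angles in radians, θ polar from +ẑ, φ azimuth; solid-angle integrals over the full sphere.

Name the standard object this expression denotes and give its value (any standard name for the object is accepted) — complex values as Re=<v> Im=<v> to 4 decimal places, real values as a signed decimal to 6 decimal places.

Wigner D-matrix element, Re=-0.0039 Im=0.0483

This is a Wigner D-matrix element — the rotation-matrix element ⟨l m'| R(α,β,γ) |l m⟩ in the angular-momentum basis.
First d^1_{-1,-1}(β=2.6975), then the phase factors e^{-i(-1)α} and e^{-i(-1)γ}:
With c≡cos(β/2)=0.220226 and s≡sin(β/2)=0.975449, N=[1·2·1·2]^{1/2}=2.000000
The bounds max(0,m−m')=0 and min(l+m,l−m')=0 give 1 term
  k=0: (−1)^0·2.0000/(2)·0.2202^2·0.9754^0 = +0.048500
d^1_{-1,-1}(2.6975) = +0.048500
D = (+0.957904-0.287088i)·(+0.048500)·(-0.362924+0.931819i) = -0.003886+0.048344i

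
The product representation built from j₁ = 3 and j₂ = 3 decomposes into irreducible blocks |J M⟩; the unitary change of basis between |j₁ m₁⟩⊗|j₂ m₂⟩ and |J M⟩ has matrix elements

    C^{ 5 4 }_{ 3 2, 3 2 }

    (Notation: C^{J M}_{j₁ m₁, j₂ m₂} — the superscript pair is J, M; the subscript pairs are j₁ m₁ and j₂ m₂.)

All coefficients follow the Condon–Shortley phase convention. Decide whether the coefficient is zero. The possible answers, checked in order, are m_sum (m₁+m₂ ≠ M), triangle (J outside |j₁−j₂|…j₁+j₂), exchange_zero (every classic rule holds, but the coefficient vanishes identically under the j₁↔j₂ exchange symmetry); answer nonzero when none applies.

m-sum: m₁+m₂ = 2+2 = 4, M = 4  ✓
triangle: |j₁−j₂| = 0 ≤ J = 5 ≤ j₁+j₂ = 6  ✓
exchange: j₁=j₂ and m₁=m₂, and (−1)^(j₁+j₂−J) = (−1)^1 = −1 forces ⟨j₁m₁;j₂m₂|JM⟩ = −⟨j₂m₂;j₁m₁|JM⟩ = −⟨j₁m₁;j₂m₂|JM⟩ ⇒ the coefficient vanishes identically
Racah sum check: Σ_k collapses to 0 ⇒ CG = 0

exchange_zero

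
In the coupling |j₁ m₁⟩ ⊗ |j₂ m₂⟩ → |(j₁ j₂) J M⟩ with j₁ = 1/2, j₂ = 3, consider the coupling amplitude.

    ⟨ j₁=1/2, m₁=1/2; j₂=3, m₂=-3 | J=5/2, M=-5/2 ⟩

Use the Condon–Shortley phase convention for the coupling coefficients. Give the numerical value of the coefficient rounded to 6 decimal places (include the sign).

triangle: 1!·0!·5!/7! = 120/5040
(j±m)!: 1!·0!·0!·6!·0!·5! = 86400
prefactor² = (2J+1)·Δ·N² = 86400/7
  k=0: +1/(0!·1!·0!·0!·0!·5!) = 1/120
Σ = 1/120  ⇒  CG² = 86400/7·(1/120)² = 6/7
CG = +√(6/7) = +0.925820

+√(6/7) = +0.925820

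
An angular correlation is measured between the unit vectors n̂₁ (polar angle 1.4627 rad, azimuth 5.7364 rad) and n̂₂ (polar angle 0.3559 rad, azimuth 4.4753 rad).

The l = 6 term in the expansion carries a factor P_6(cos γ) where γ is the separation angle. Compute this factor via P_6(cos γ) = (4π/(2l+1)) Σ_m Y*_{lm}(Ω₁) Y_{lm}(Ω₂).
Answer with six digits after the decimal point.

Expand P_6 via completeness: Σ_{m} conj(Y_{6,m}) at Ω₁ times Y_{6,m} at Ω₂ —
  m=-6: Y*=-0.46191 + 0.06468j  Y=-0.00013 - 0.00085j  product 0.00011 + 0.00039j
  m=-5: Y*=-0.16097 - 0.06951j  Y=-0.00747 + 0.00303j  product 0.00141 + 0.00003j
  m=-4: Y*=0.17567 + 0.24798j  Y=0.02657 + 0.03702j  product -0.00451 + 0.01309j
  m=-3: Y*=0.01378 + 0.19784j  Y=0.11237 - 0.13040j  product 0.02735 + 0.02043j
  m=-2: Y*=0.11754 - 0.22731j  Y=-0.37497 - 0.19245j  product -0.08782 + 0.06261j
  m=-1: Y*=0.17571 - 0.10695j  Y=-0.13007 + 0.53829j  product 0.03472 + 0.10850j
  m=+0: Y*=-0.24285 + 0.00000j  Y=0.04843 + 0.00000j  product -0.01176 + 0.00000j
  m=+1: Y*=-0.17571 - 0.10695j  Y=0.13007 + 0.53829j  product 0.03472 - 0.10850j
  m=+2: Y*=0.11754 + 0.22731j  Y=-0.37497 + 0.19245j  product -0.08782 - 0.06261j
  m=+3: Y*=-0.01378 + 0.19784j  Y=-0.11237 - 0.13040j  product 0.02735 - 0.02043j
  m=+4: Y*=0.17567 - 0.24798j  Y=0.02657 - 0.03702j  product -0.00451 - 0.01309j
  m=+5: Y*=0.16097 - 0.06951j  Y=0.00747 + 0.00303j  product 0.00141 - 0.00003j
  m=+6: Y*=-0.46191 - 0.06468j  Y=-0.00013 + 0.00085j  product 0.00011 - 0.00039j
Accumulated sum -0.06925 - 0.00000j; after 4π/(2l+1) scaling, -0.06694 - 0.00000j ⇒ P_6 = -0.066935

-0.066935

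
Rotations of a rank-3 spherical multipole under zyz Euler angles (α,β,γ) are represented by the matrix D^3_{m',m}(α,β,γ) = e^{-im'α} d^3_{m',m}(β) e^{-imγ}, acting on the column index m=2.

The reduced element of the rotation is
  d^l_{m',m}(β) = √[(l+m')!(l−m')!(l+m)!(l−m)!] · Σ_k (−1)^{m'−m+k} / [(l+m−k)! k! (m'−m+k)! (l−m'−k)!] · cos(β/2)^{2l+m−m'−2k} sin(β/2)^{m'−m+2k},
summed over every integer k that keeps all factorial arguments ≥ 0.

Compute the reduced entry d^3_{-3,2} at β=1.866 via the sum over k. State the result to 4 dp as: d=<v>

d^3_{-3,2}(β=1.8660) via the finite sum:
Half-angle: c=0.595426, s=0.803410. N=√(1·720·120·1)=293.938769
Admissible k: 5..5 (factorial args all ≥0)
  k=5: (−1)^0·293.9388/(120)·0.5954^1·0.8034^5 = +0.488191
d^3_{-3,2}(1.8660) = +0.488191

d=0.4882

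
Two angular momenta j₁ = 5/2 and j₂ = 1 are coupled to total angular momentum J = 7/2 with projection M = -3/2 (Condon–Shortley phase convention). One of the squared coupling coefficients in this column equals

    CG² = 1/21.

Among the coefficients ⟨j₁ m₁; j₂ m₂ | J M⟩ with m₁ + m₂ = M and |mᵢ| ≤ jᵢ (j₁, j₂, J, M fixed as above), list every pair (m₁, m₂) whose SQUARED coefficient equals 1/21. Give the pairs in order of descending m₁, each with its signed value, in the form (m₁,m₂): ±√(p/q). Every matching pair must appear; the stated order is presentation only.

Admissible pairs with m₁+m₂ = M = -3/2: (-5/2,1), (-3/2,0), (-1/2,-1)
  (m₁,m₂)=(-1/2,-1): CG² = 10/21, CG = +√(10/21)
  (m₁,m₂)=(-3/2,0): CG² = 10/21, CG = +√(10/21)
  (m₁,m₂)=(-5/2,1): CG² = 1/21, CG = +√(1/21)   ← matches the target
Pairs with CG² = 1/21: (-5/2,1): +√(1/21)

(-5/2,1): +√(1/21)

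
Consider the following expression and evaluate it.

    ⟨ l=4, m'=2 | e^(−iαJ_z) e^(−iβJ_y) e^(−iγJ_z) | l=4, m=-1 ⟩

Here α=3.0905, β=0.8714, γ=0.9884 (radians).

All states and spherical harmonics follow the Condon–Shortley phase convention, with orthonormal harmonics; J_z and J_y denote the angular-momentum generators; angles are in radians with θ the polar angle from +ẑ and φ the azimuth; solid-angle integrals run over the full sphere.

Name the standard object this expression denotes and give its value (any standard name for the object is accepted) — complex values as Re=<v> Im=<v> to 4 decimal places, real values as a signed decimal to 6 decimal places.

This is a Wigner D-matrix element — the rotation-matrix element ⟨l m'| R(α,β,γ) |l m⟩ in the angular-momentum basis.
Split into d^4_{2,-1}(β=0.8714) × two z-phases.
Half-angle: c=0.906575, s=0.422045. N=√(720·2·6·120)=1018.233765
k: max(0,(-1)−(2))=0 … min(4+(-1),4−(2))=2
  k=0: (−1)^3·1018.2338/(72)·0.9066^5·0.4220^3 = -0.651043
  k=1: (−1)^4·1018.2338/(48)·0.9066^3·0.4220^5 = +0.211647
  k=2: (−1)^5·1018.2338/(240)·0.9066^1·0.4220^7 = -0.009174
d^4_{2,-1}(0.8714) = -0.651043 +0.211647 -0.009174 = -0.448570
D = (+0.994784+0.102008i)·(-0.448570)·(+0.550027+0.835147i) = -0.207224-0.397836i

Wigner D-matrix element, Re=-0.2072 Im=-0.3978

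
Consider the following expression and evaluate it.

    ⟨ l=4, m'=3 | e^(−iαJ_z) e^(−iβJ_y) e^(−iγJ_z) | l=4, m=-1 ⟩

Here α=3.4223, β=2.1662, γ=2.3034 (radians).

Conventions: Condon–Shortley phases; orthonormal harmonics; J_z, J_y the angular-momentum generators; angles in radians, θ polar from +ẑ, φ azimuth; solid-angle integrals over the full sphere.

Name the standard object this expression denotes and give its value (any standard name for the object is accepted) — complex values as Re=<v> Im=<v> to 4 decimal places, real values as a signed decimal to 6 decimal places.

This is a Wigner D-matrix element — the rotation-matrix element ⟨l m'| R(α,β,γ) |l m⟩ in the angular-momentum basis.
D^4_{3,-1}(3.4223,2.1662,2.3034) = e^{-i·3·3.4223}·d^4_{3,-1}(2.1662)·e^{-i·-1·2.3034}. Compute d first:
c=cos(2.166200/2)=0.468592, s=sin(2.166200/2)=0.883415; N=√[5040·1·6·120]=1904.940944
Admissible k: 0..1 (factorial args all ≥0)
  k=0: (−1)^4·1904.9409/(144)·0.4686^4·0.8834^4 = +0.388470
  k=1: (−1)^5·1904.9409/(240)·0.4686^2·0.8834^6 = -0.828415
d^4_{3,-1}(2.1662) = +0.388470 -0.828415 = -0.439945
D = (-0.665881+0.746058i)·(-0.439945)·(-0.668808+0.743436i) = +0.048086+0.437309i

Wigner D-matrix element, Re=0.0481 Im=0.4373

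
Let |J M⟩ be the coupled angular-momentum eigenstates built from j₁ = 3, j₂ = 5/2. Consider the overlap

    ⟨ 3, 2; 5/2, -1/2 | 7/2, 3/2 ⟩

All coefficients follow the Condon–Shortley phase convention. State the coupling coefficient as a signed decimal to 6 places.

+√(2/21) ≈ +0.308607

triangle: 2!·4!·3!/10! = 288/3628800
(j±m)!: 5!·1!·2!·3!·5!·2! = 345600
prefactor² = (2J+1)·Δ·N² = 1536/7
  k=0: +1/(0!·2!·1!·2!·3!·1!) = 1/24
  k=1: −1/(1!·1!·0!·1!·4!·2!) = -1/48
Σ = 1/48  ⇒  CG² = 1536/7·(1/48)² = 2/21
CG = +√(2/21) = +0.308607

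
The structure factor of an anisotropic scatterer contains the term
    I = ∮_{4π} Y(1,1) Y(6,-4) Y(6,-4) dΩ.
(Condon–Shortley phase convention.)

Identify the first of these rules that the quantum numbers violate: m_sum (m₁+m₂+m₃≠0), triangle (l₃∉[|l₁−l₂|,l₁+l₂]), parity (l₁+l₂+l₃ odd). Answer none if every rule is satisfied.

m_sum

azimuthal sum: 1 − 4 − 4 = -7  ✗
5 ≤ 6 ≤ 7 (triangle on l)
L = 1 + 6 + 6 = 13 (odd)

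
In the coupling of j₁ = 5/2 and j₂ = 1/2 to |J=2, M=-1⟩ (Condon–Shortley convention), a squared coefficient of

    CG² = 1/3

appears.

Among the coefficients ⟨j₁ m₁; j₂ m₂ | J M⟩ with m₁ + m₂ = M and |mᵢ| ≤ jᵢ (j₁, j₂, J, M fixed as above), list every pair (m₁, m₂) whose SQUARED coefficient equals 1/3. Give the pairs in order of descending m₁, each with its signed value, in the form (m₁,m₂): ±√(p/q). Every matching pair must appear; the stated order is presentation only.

(-1/2,-1/2): +√(1/3)

Admissible pairs with m₁+m₂ = M = -1: (-3/2,1/2), (-1/2,-1/2)
  (m₁,m₂)=(-1/2,-1/2): CG² = 1/3, CG = +√(1/3)   ← matches the target
  (m₁,m₂)=(-3/2,1/2): CG² = 2/3, CG = −√(2/3)
Pairs with CG² = 1/3: (-1/2,-1/2): +√(1/3)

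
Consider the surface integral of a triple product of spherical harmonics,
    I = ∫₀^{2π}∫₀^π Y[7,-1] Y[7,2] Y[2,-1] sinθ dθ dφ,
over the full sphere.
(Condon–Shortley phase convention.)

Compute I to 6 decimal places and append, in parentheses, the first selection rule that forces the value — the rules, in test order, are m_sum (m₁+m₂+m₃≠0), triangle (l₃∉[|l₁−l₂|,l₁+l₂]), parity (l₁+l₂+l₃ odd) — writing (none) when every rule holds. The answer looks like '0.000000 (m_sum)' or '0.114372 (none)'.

Checks pass: Σm=0; 16 even; l₃=2∈[0,14].
(2·7+1)(2·7+1)(2·2+1) = 1125
Δ: 12! 2! 2! / 17! → 1/185640
sum: t=5:−1/2419200 t=6:+1/518400 t=7:−1/2419200 = 1/907200
3j²(7 7 2; 0 0 0) = Δ·Π!·Σ² = 56/3315  (sign +1)
sum: t=7:−1/1209600 t=8:+1/1935360 = -1/3225600
3j²(7 7 2; -1 2 -1) = Δ·Π!·Σ² = 243/61880  (sign +1)
combine: 4πI² = 1125·56/3315·243/61880 = 3645/48841
take √, sign +1: I = 0.07706400
No selection rule forces the value: the integral is nonzero (none).

0.077064 (none)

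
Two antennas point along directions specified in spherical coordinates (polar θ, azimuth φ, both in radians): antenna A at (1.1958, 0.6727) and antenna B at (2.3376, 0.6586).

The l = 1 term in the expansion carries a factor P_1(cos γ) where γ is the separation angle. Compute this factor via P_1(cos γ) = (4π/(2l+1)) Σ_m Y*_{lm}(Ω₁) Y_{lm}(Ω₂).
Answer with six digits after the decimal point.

Expand P_1 via completeness: Σ_{m} conj(Y_{1,m}) at Ω₁ times Y_{1,m} at Ω₂ —
  [-1]  conj(Y_{1,-1})(Ω₁) = 0.25145 + 0.20032j ; Y_{1,-1}(Ω₂) = 0.19676 - 0.15227j ; Δ = 0.07998 + 0.00113j
  [+0]  conj(Y_{1,0})(Ω₁) = 0.17896 + 0.00000j ; Y_{1,0}(Ω₂) = -0.33901 + 0.00000j ; Δ = -0.06067 + 0.00000j
  [+1]  conj(Y_{1,1})(Ω₁) = -0.25145 + 0.20032j ; Y_{1,1}(Ω₂) = -0.19676 - 0.15227j ; Δ = 0.07998 - 0.00113j
Σ over m = 0.09929 + 0.00000j; ×(4π/3) → 0.41589 + 0.00000j. Real part: 0.415892

0.415892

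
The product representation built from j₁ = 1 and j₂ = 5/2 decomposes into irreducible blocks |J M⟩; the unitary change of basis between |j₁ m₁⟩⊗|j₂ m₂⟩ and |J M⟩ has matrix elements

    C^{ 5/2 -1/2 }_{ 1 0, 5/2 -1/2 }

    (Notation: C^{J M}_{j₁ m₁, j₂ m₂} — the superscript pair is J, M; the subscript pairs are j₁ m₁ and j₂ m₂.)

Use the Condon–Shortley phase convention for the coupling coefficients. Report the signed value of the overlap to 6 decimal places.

+√(1/35) = +0.169031

√[6·1!1!4!/7! · 1!1!2!3!2!3!] = √(144/35)
  +(−1)^0/∏(0,1,1,2,0,2)! = 1/4  (running 1/4)
  +(−1)^1/∏(1,0,0,1,1,3)! = -1/6  (running 1/12)
⟨..|..⟩ = √(144/35)·(1/12) = +0.169031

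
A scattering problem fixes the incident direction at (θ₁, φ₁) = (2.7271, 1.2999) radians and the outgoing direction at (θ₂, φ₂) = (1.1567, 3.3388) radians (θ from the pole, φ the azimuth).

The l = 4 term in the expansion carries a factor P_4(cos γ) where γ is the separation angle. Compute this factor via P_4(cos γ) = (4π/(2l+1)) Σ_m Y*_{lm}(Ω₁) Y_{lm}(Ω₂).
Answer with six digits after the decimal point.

Term-by-term m-sum for l=4 (normalisation 4π/9 = 1.396263):
  m=-4: Y*=(0.005450, -0.010286)  Y=(0.219044, -0.220552)  product (-0.001075, -0.003455)
  m=-3: Y*=(0.054339, 0.051451)  Y=(-0.320740, 0.215507)  product (-0.028517, -0.004792)
  m=-2: Y*=(-0.226137, 0.136105)  Y=(0.034496, -0.014358)  product (-0.005847, 0.007942)
  m=-1: Y*=(-0.133684, -0.481356)  Y=(0.318999, -0.063737)  product (-0.073325, -0.145031)
  m=+0: Y*=(0.257393, -0.000000)  Y=(-0.099387, 0.000000)  product (-0.025582, 0.000000)
  m=+1: Y*=(0.133684, -0.481356)  Y=(-0.318999, -0.063737)  product (-0.073325, 0.145031)
  m=+2: Y*=(-0.226137, -0.136105)  Y=(0.034496, 0.014358)  product (-0.005847, -0.007942)
  m=+3: Y*=(-0.054339, 0.051451)  Y=(0.320740, 0.215507)  product (-0.028517, 0.004792)
  m=+4: Y*=(0.005450, 0.010286)  Y=(0.219044, 0.220552)  product (-0.001075, 0.003455)
Accumulated sum (-0.243109, 0.000000); after 4π/(2l+1) scaling, (-0.339444, 0.000000) ⇒ P_4 = -0.339444

-0.339444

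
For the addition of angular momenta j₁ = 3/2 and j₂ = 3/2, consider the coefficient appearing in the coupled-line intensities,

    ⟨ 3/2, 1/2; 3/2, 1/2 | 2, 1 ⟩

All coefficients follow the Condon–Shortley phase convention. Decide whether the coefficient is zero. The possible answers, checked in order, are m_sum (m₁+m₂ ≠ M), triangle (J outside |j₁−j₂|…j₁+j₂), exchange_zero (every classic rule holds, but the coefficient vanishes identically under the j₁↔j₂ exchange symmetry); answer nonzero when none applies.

exchange_zero

m-sum: m₁+m₂ = 1/2+1/2 = 1, M = 1  ✓
triangle: |j₁−j₂| = 0 ≤ J = 2 ≤ j₁+j₂ = 3  ✓
exchange: j₁=j₂ and m₁=m₂, and (−1)^(j₁+j₂−J) = (−1)^1 = −1 forces ⟨j₁m₁;j₂m₂|JM⟩ = −⟨j₂m₂;j₁m₁|JM⟩ = −⟨j₁m₁;j₂m₂|JM⟩ ⇒ the coefficient vanishes identically
Racah sum check: Σ_k collapses to 0 ⇒ CG = 0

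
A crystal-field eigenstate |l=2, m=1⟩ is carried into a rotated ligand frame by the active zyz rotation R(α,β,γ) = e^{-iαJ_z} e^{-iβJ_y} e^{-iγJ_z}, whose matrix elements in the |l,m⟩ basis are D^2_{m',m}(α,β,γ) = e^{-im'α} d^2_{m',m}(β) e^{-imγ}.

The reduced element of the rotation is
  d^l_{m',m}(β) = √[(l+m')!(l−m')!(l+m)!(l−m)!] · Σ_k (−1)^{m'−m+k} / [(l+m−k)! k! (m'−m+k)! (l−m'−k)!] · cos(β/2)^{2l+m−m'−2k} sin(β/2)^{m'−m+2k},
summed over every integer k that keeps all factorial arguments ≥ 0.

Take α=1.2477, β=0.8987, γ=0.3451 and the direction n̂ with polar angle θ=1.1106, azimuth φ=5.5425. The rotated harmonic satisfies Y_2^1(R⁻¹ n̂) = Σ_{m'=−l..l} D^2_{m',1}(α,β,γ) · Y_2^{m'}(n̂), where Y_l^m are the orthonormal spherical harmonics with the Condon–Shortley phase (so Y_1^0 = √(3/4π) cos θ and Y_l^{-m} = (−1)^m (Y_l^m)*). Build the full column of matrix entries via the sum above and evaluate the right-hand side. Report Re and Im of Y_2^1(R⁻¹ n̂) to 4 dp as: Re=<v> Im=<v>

Re=-0.0049 Im=-0.0035

Need the full column D^2_{m',1} for m'=−2..2 at α=1.2477, β=0.8987, γ=0.3451.
cos(β/2)=0.900730, sin(β/2)=0.434380
d^2_{-2,1}: single k=3 term ⇒ +0.147650;  D = -0.080855+0.123544i
d^2_{-1,1}: k∈[2..3] ⇒ +0.459251 -0.035602 = +0.423649;  D = +0.262480+0.332539i
d^2_{0,1}: k∈[1..2] ⇒ +0.777551 -0.180834 = +0.596717;  D = +0.561536-0.201864i
d^2_{1,1}: k∈[0..1] ⇒ +0.658230 -0.459251 = +0.198979;  D = -0.004378-0.198931i
d^2_{2,1}: single k=0 term ⇒ -0.634868;  D = +0.606307+0.188279i
Y_2^{m'}(θ=1.1106,φ=5.5425) and Σ D·Y over m':
  (-0.0809+0.1235i)·(+0.0277+0.3088i)  (+0.2625+0.3325i)·(+0.2269+0.2074i)  (+0.5615-0.2019i)·(-0.1288+0.0000i)  (-0.0044-0.1989i)·(-0.2269+0.2074i)  (+0.6063+0.1883i)·(+0.0277-0.3088i)
Y_2^1(R⁻¹ n̂) = -0.004933-0.003482i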